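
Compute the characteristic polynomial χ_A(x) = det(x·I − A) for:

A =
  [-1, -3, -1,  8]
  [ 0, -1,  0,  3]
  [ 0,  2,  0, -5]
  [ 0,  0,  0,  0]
x^4 + 2*x^3 + x^2

Expanding det(x·I − A) (e.g. by cofactor expansion or by noting that A is similar to its Jordan form J, which has the same characteristic polynomial as A) gives
  χ_A(x) = x^4 + 2*x^3 + x^2
which factors as x^2*(x + 1)^2. The eigenvalues (with algebraic multiplicities) are λ = -1 with multiplicity 2, λ = 0 with multiplicity 2.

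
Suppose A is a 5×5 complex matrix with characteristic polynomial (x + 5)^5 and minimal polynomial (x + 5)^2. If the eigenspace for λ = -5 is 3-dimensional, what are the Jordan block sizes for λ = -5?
Block sizes for λ = -5: [2, 2, 1]

Step 1 — from the characteristic polynomial, algebraic multiplicity of λ = -5 is 5. From dim ker(A − (-5)·I) = 3, there are exactly 3 Jordan blocks for λ = -5.
Step 2 — from the minimal polynomial, the factor (x + 5)^2 tells us the largest block for λ = -5 has size 2.
Step 3 — with total size 5, 3 blocks, and largest block 2, the block sizes (in nonincreasing order) are [2, 2, 1].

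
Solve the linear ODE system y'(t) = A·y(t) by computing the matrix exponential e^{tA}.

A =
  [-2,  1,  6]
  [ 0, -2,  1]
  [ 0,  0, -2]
e^{tA} =
  [exp(-2*t), t*exp(-2*t), t^2*exp(-2*t)/2 + 6*t*exp(-2*t)]
  [0, exp(-2*t), t*exp(-2*t)]
  [0, 0, exp(-2*t)]

Strategy: write A = P · J · P⁻¹ where J is a Jordan canonical form, so e^{tA} = P · e^{tJ} · P⁻¹, and e^{tJ} can be computed block-by-block.

A has Jordan form
J =
  [-2,  1,  0]
  [ 0, -2,  1]
  [ 0,  0, -2]
(up to reordering of blocks).

Per-block formulas:
  For a 3×3 Jordan block J_3(-2): exp(t · J_3(-2)) = e^(-2t)·(I + t·N + (t^2/2)·N^2), where N is the 3×3 nilpotent shift.

After assembling e^{tJ} and conjugating by P, we get:

e^{tA} =
  [exp(-2*t), t*exp(-2*t), t^2*exp(-2*t)/2 + 6*t*exp(-2*t)]
  [0, exp(-2*t), t*exp(-2*t)]
  [0, 0, exp(-2*t)]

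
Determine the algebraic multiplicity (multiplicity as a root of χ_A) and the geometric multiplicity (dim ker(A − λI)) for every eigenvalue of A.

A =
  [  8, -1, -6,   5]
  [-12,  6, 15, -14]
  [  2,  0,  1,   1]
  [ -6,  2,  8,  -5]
λ = 2: alg = 2, geom = 1; λ = 3: alg = 2, geom = 1

Step 1 — factor the characteristic polynomial to read off the algebraic multiplicities:
  χ_A(x) = (x - 3)^2*(x - 2)^2

Step 2 — compute geometric multiplicities via the rank-nullity identity g(λ) = n − rank(A − λI):
  rank(A − (2)·I) = 3, so dim ker(A − (2)·I) = n − 3 = 1
  rank(A − (3)·I) = 3, so dim ker(A − (3)·I) = n − 3 = 1

Summary:
  λ = 2: algebraic multiplicity = 2, geometric multiplicity = 1
  λ = 3: algebraic multiplicity = 2, geometric multiplicity = 1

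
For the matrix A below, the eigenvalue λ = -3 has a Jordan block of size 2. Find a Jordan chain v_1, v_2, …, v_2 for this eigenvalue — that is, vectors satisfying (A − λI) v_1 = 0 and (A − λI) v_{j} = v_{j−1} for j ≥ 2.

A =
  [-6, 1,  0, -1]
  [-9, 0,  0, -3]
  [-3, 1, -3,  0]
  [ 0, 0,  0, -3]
A Jordan chain for λ = -3 of length 2:
v_1 = (-3, -9, -3, 0)ᵀ
v_2 = (1, 0, 0, 0)ᵀ

Let N = A − (-3)·I. We want v_2 with N^2 v_2 = 0 but N^1 v_2 ≠ 0; then v_{j-1} := N · v_j for j = 2, …, 2.

Pick v_2 = (1, 0, 0, 0)ᵀ.
Then v_1 = N · v_2 = (-3, -9, -3, 0)ᵀ.

Sanity check: (A − (-3)·I) v_1 = (0, 0, 0, 0)ᵀ = 0. ✓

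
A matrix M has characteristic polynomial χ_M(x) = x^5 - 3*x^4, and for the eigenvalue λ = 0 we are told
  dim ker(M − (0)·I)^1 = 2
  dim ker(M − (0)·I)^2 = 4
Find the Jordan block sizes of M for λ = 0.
Block sizes for λ = 0: [2, 2]

From the dimensions of kernels of powers, the number of Jordan blocks of size at least j is d_j − d_{j−1} where d_j = dim ker(N^j) (with d_0 = 0). Computing the differences gives [2, 2].
The number of blocks of size exactly k is (#blocks of size ≥ k) − (#blocks of size ≥ k + 1), so the partition is: 2 block(s) of size 2.
In nonincreasing order the block sizes are [2, 2].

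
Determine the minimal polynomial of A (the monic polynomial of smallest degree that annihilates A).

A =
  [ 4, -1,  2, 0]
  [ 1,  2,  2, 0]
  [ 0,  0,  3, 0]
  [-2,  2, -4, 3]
x^2 - 6*x + 9

The characteristic polynomial is χ_A(x) = (x - 3)^4, so the eigenvalues are known. The minimal polynomial is
  m_A(x) = Π_λ (x − λ)^{k_λ}
where k_λ is the size of the *largest* Jordan block for λ (equivalently, the smallest k with (A − λI)^k v = 0 for every generalised eigenvector v of λ).

  λ = 3: largest Jordan block has size 2, contributing (x − 3)^2

So m_A(x) = (x - 3)^2 = x^2 - 6*x + 9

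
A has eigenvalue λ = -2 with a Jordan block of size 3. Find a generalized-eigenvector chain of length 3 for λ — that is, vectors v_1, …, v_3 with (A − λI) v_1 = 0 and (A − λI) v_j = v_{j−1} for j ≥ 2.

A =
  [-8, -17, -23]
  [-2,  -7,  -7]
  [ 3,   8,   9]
A Jordan chain for λ = -2 of length 3:
v_1 = (1, 1, -1)ᵀ
v_2 = (-6, -2, 3)ᵀ
v_3 = (1, 0, 0)ᵀ

Let N = A − (-2)·I. We want v_3 with N^3 v_3 = 0 but N^2 v_3 ≠ 0; then v_{j-1} := N · v_j for j = 3, …, 2.

Pick v_3 = (1, 0, 0)ᵀ.
Then v_2 = N · v_3 = (-6, -2, 3)ᵀ.
Then v_1 = N · v_2 = (1, 1, -1)ᵀ.

Sanity check: (A − (-2)·I) v_1 = (0, 0, 0)ᵀ = 0. ✓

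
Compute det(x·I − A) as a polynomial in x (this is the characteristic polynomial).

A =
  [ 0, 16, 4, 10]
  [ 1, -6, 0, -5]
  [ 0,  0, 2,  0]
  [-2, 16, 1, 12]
x^4 - 8*x^3 + 24*x^2 - 32*x + 16

Expanding det(x·I − A) (e.g. by cofactor expansion or by noting that A is similar to its Jordan form J, which has the same characteristic polynomial as A) gives
  χ_A(x) = x^4 - 8*x^3 + 24*x^2 - 32*x + 16
which factors as (x - 2)^4. The eigenvalues (with algebraic multiplicities) are λ = 2 with multiplicity 4.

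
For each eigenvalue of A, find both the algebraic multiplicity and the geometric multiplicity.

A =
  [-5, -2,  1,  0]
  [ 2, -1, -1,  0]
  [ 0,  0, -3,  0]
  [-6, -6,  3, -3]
λ = -3: alg = 4, geom = 3

Step 1 — factor the characteristic polynomial to read off the algebraic multiplicities:
  χ_A(x) = (x + 3)^4

Step 2 — compute geometric multiplicities via the rank-nullity identity g(λ) = n − rank(A − λI):
  rank(A − (-3)·I) = 1, so dim ker(A − (-3)·I) = n − 1 = 3

Summary:
  λ = -3: algebraic multiplicity = 4, geometric multiplicity = 3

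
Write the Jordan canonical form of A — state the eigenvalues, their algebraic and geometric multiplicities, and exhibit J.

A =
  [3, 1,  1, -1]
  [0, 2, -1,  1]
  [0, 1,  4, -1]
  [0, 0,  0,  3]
J_2(3) ⊕ J_1(3) ⊕ J_1(3)

The characteristic polynomial is
  det(x·I − A) = x^4 - 12*x^3 + 54*x^2 - 108*x + 81 = (x - 3)^4

Eigenvalues and multiplicities (the geometric multiplicity of λ is n − rank(A − λI), which equals the number of Jordan blocks for λ):
  λ = 3: algebraic multiplicity = 4, geometric multiplicity = 3

Determining the block sizes for each eigenvalue:
  λ = 3: 3 blocks summing to 4 forces exactly one block of size 2 and the rest size 1 → block sizes [2, 1, 1]

Assembling the blocks gives a Jordan form
J =
  [3, 1, 0, 0]
  [0, 3, 0, 0]
  [0, 0, 3, 0]
  [0, 0, 0, 3]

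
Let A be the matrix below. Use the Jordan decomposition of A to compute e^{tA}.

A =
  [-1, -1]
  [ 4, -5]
e^{tA} =
  [2*t*exp(-3*t) + exp(-3*t), -t*exp(-3*t)]
  [4*t*exp(-3*t), -2*t*exp(-3*t) + exp(-3*t)]

Strategy: write A = P · J · P⁻¹ where J is a Jordan canonical form, so e^{tA} = P · e^{tJ} · P⁻¹, and e^{tJ} can be computed block-by-block.

A has Jordan form
J =
  [-3,  1]
  [ 0, -3]
(up to reordering of blocks).

Per-block formulas:
  For a 2×2 Jordan block J_2(-3): exp(t · J_2(-3)) = e^(-3t)·(I + t·N), where N is the 2×2 nilpotent shift.

After assembling e^{tJ} and conjugating by P, we get:

e^{tA} =
  [2*t*exp(-3*t) + exp(-3*t), -t*exp(-3*t)]
  [4*t*exp(-3*t), -2*t*exp(-3*t) + exp(-3*t)]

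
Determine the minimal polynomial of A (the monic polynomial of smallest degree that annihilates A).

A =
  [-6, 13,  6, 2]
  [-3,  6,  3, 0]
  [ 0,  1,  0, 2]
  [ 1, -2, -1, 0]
x^3

The characteristic polynomial is χ_A(x) = x^4, so the eigenvalues are known. The minimal polynomial is
  m_A(x) = Π_λ (x − λ)^{k_λ}
where k_λ is the size of the *largest* Jordan block for λ (equivalently, the smallest k with (A − λI)^k v = 0 for every generalised eigenvector v of λ).

  λ = 0: largest Jordan block has size 3, contributing (x − 0)^3

So m_A(x) = x^3 = x^3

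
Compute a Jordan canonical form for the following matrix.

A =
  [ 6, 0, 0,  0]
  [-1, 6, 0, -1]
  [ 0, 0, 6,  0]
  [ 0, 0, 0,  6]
J_2(6) ⊕ J_1(6) ⊕ J_1(6)

The characteristic polynomial is
  det(x·I − A) = x^4 - 24*x^3 + 216*x^2 - 864*x + 1296 = (x - 6)^4

Eigenvalues and multiplicities (the geometric multiplicity of λ is n − rank(A − λI), which equals the number of Jordan blocks for λ):
  λ = 6: algebraic multiplicity = 4, geometric multiplicity = 3

Determining the block sizes for each eigenvalue:
  λ = 6: 3 blocks summing to 4 forces exactly one block of size 2 and the rest size 1 → block sizes [2, 1, 1]

Assembling the blocks gives a Jordan form
J =
  [6, 1, 0, 0]
  [0, 6, 0, 0]
  [0, 0, 6, 0]
  [0, 0, 0, 6]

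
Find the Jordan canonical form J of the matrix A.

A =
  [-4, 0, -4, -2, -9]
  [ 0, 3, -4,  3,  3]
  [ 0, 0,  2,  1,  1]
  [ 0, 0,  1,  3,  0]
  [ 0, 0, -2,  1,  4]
J_1(-4) ⊕ J_3(3) ⊕ J_1(3)

The characteristic polynomial is
  det(x·I − A) = x^5 - 8*x^4 + 6*x^3 + 108*x^2 - 351*x + 324 = (x - 3)^4*(x + 4)

Eigenvalues and multiplicities (the geometric multiplicity of λ is n − rank(A − λI), which equals the number of Jordan blocks for λ):
  λ = -4: algebraic multiplicity = 1, geometric multiplicity = 1
  λ = 3: algebraic multiplicity = 4, geometric multiplicity = 2

Determining the block sizes for each eigenvalue:
  λ = -4: one block (gm = 1), so the single block has size am = 1 → block sizes [1]
  λ = 3: with am = 4 and gm = 2, the partition is not yet determined (e.g. several partitions of 4 into 2 parts exist). Let N = A − (3)·I. Computing rank(N^1) = 3, rank(N^2) = 2, rank(N^3) = 1; the number of blocks of size ≥ j is rank(N^{j−1}) − rank(N^j), giving [2, 1, 1]. So we have 1 block(s) of size 3, 1 block(s) of size 1 → block sizes [3, 1]

Assembling the blocks gives a Jordan form
J =
  [-4, 0, 0, 0, 0]
  [ 0, 3, 1, 0, 0]
  [ 0, 0, 3, 1, 0]
  [ 0, 0, 0, 3, 0]
  [ 0, 0, 0, 0, 3]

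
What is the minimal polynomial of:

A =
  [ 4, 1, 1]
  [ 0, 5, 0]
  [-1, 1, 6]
x^2 - 10*x + 25

The characteristic polynomial is χ_A(x) = (x - 5)^3, so the eigenvalues are known. The minimal polynomial is
  m_A(x) = Π_λ (x − λ)^{k_λ}
where k_λ is the size of the *largest* Jordan block for λ (equivalently, the smallest k with (A − λI)^k v = 0 for every generalised eigenvector v of λ).

  λ = 5: largest Jordan block has size 2, contributing (x − 5)^2

So m_A(x) = (x - 5)^2 = x^2 - 10*x + 25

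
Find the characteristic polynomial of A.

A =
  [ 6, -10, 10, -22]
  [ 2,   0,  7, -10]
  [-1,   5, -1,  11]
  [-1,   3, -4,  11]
x^4 - 16*x^3 + 96*x^2 - 256*x + 256

Expanding det(x·I − A) (e.g. by cofactor expansion or by noting that A is similar to its Jordan form J, which has the same characteristic polynomial as A) gives
  χ_A(x) = x^4 - 16*x^3 + 96*x^2 - 256*x + 256
which factors as (x - 4)^4. The eigenvalues (with algebraic multiplicities) are λ = 4 with multiplicity 4.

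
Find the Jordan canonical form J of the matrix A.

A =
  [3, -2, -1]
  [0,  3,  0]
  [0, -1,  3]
J_3(3)

The characteristic polynomial is
  det(x·I − A) = x^3 - 9*x^2 + 27*x - 27 = (x - 3)^3

Eigenvalues and multiplicities (the geometric multiplicity of λ is n − rank(A − λI), which equals the number of Jordan blocks for λ):
  λ = 3: algebraic multiplicity = 3, geometric multiplicity = 1

Determining the block sizes for each eigenvalue:
  λ = 3: one block (gm = 1), so the single block has size am = 3 → block sizes [3]

Assembling the blocks gives a Jordan form
J =
  [3, 1, 0]
  [0, 3, 1]
  [0, 0, 3]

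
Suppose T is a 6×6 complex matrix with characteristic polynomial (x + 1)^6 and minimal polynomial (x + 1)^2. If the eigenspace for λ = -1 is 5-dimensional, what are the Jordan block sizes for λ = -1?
Block sizes for λ = -1: [2, 1, 1, 1, 1]

Step 1 — from the characteristic polynomial, algebraic multiplicity of λ = -1 is 6. From dim ker(T − (-1)·I) = 5, there are exactly 5 Jordan blocks for λ = -1.
Step 2 — from the minimal polynomial, the factor (x + 1)^2 tells us the largest block for λ = -1 has size 2.
Step 3 — with total size 6, 5 blocks, and largest block 2, the block sizes (in nonincreasing order) are [2, 1, 1, 1, 1].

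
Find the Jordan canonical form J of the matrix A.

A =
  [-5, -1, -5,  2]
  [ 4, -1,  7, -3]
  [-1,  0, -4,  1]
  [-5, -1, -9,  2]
J_2(-2) ⊕ J_2(-2)

The characteristic polynomial is
  det(x·I − A) = x^4 + 8*x^3 + 24*x^2 + 32*x + 16 = (x + 2)^4

Eigenvalues and multiplicities (the geometric multiplicity of λ is n − rank(A − λI), which equals the number of Jordan blocks for λ):
  λ = -2: algebraic multiplicity = 4, geometric multiplicity = 2

Determining the block sizes for each eigenvalue:
  λ = -2: with am = 4 and gm = 2, the partition is not yet determined (e.g. several partitions of 4 into 2 parts exist). Let N = A − (-2)·I. Computing rank(N^1) = 2, rank(N^2) = 0; the number of blocks of size ≥ j is rank(N^{j−1}) − rank(N^j), giving [2, 2]. So we have 2 block(s) of size 2 → block sizes [2, 2]

Assembling the blocks gives a Jordan form
J =
  [-2,  1,  0,  0]
  [ 0, -2,  0,  0]
  [ 0,  0, -2,  1]
  [ 0,  0,  0, -2]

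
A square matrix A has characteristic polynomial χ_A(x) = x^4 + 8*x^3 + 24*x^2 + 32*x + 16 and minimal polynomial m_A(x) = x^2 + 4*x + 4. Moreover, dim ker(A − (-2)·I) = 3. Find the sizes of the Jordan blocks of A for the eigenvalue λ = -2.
Block sizes for λ = -2: [2, 1, 1]

Step 1 — from the characteristic polynomial, algebraic multiplicity of λ = -2 is 4. From dim ker(A − (-2)·I) = 3, there are exactly 3 Jordan blocks for λ = -2.
Step 2 — from the minimal polynomial, the factor (x + 2)^2 tells us the largest block for λ = -2 has size 2.
Step 3 — with total size 4, 3 blocks, and largest block 2, the block sizes (in nonincreasing order) are [2, 1, 1].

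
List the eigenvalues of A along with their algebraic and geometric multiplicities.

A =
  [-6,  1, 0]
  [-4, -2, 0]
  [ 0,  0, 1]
λ = -4: alg = 2, geom = 1; λ = 1: alg = 1, geom = 1

Step 1 — factor the characteristic polynomial to read off the algebraic multiplicities:
  χ_A(x) = (x - 1)*(x + 4)^2

Step 2 — compute geometric multiplicities via the rank-nullity identity g(λ) = n − rank(A − λI):
  rank(A − (-4)·I) = 2, so dim ker(A − (-4)·I) = n − 2 = 1
  rank(A − (1)·I) = 2, so dim ker(A − (1)·I) = n − 2 = 1

Summary:
  λ = -4: algebraic multiplicity = 2, geometric multiplicity = 1
  λ = 1: algebraic multiplicity = 1, geometric multiplicity = 1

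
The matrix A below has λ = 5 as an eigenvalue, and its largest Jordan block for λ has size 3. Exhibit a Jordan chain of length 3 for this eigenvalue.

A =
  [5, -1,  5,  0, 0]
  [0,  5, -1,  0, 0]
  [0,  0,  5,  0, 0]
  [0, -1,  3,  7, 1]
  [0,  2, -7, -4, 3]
A Jordan chain for λ = 5 of length 3:
v_1 = (1, 0, 0, 0, 0)ᵀ
v_2 = (5, -1, 0, 3, -7)ᵀ
v_3 = (0, 0, 1, 0, 0)ᵀ

Let N = A − (5)·I. We want v_3 with N^3 v_3 = 0 but N^2 v_3 ≠ 0; then v_{j-1} := N · v_j for j = 3, …, 2.

Pick v_3 = (0, 0, 1, 0, 0)ᵀ.
Then v_2 = N · v_3 = (5, -1, 0, 3, -7)ᵀ.
Then v_1 = N · v_2 = (1, 0, 0, 0, 0)ᵀ.

Sanity check: (A − (5)·I) v_1 = (0, 0, 0, 0, 0)ᵀ = 0. ✓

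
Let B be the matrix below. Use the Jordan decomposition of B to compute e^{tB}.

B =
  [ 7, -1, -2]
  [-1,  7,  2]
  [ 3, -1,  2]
e^{tB} =
  [-t*exp(6*t) + 2*exp(6*t) - exp(4*t), -t*exp(6*t), -exp(6*t) + exp(4*t)]
  [t*exp(6*t) - exp(6*t) + exp(4*t), t*exp(6*t) + exp(6*t), exp(6*t) - exp(4*t)]
  [-t*exp(6*t) + 2*exp(6*t) - 2*exp(4*t), -t*exp(6*t), -exp(6*t) + 2*exp(4*t)]

Strategy: write B = P · J · P⁻¹ where J is a Jordan canonical form, so e^{tB} = P · e^{tJ} · P⁻¹, and e^{tJ} can be computed block-by-block.

B has Jordan form
J =
  [4, 0, 0]
  [0, 6, 1]
  [0, 0, 6]
(up to reordering of blocks).

Per-block formulas:
  For a 1×1 block at λ = 4: exp(t · [4]) = [e^(4t)].
  For a 2×2 Jordan block J_2(6): exp(t · J_2(6)) = e^(6t)·(I + t·N), where N is the 2×2 nilpotent shift.

After assembling e^{tJ} and conjugating by P, we get:

e^{tB} =
  [-t*exp(6*t) + 2*exp(6*t) - exp(4*t), -t*exp(6*t), -exp(6*t) + exp(4*t)]
  [t*exp(6*t) - exp(6*t) + exp(4*t), t*exp(6*t) + exp(6*t), exp(6*t) - exp(4*t)]
  [-t*exp(6*t) + 2*exp(6*t) - 2*exp(4*t), -t*exp(6*t), -exp(6*t) + 2*exp(4*t)]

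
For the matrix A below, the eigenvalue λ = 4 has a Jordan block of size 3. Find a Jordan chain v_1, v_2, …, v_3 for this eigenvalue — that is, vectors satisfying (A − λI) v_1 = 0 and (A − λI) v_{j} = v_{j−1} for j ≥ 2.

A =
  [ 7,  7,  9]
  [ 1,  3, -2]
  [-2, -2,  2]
A Jordan chain for λ = 4 of length 3:
v_1 = (-2, 6, -4)ᵀ
v_2 = (3, 1, -2)ᵀ
v_3 = (1, 0, 0)ᵀ

Let N = A − (4)·I. We want v_3 with N^3 v_3 = 0 but N^2 v_3 ≠ 0; then v_{j-1} := N · v_j for j = 3, …, 2.

Pick v_3 = (1, 0, 0)ᵀ.
Then v_2 = N · v_3 = (3, 1, -2)ᵀ.
Then v_1 = N · v_2 = (-2, 6, -4)ᵀ.

Sanity check: (A − (4)·I) v_1 = (0, 0, 0)ᵀ = 0. ✓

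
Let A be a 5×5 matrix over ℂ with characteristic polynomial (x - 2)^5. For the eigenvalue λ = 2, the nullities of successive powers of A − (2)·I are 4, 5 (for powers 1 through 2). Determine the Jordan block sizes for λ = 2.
Block sizes for λ = 2: [2, 1, 1, 1]

From the dimensions of kernels of powers, the number of Jordan blocks of size at least j is d_j − d_{j−1} where d_j = dim ker(N^j) (with d_0 = 0). Computing the differences gives [4, 1].
The number of blocks of size exactly k is (#blocks of size ≥ k) − (#blocks of size ≥ k + 1), so the partition is: 3 block(s) of size 1, 1 block(s) of size 2.
In nonincreasing order the block sizes are [2, 1, 1, 1].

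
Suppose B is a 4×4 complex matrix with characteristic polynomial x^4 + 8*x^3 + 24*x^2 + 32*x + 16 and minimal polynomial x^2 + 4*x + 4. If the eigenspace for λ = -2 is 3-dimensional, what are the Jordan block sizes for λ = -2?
Block sizes for λ = -2: [2, 1, 1]

Step 1 — from the characteristic polynomial, algebraic multiplicity of λ = -2 is 4. From dim ker(B − (-2)·I) = 3, there are exactly 3 Jordan blocks for λ = -2.
Step 2 — from the minimal polynomial, the factor (x + 2)^2 tells us the largest block for λ = -2 has size 2.
Step 3 — with total size 4, 3 blocks, and largest block 2, the block sizes (in nonincreasing order) are [2, 1, 1].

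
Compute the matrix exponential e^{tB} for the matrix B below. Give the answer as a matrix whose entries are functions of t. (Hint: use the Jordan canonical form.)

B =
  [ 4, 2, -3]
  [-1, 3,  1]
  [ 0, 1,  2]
e^{tB} =
  [-t^2*exp(3*t)/2 + t*exp(3*t) + exp(3*t), -t^2*exp(3*t)/2 + 2*t*exp(3*t), t^2*exp(3*t) - 3*t*exp(3*t)]
  [-t^2*exp(3*t)/2 - t*exp(3*t), -t^2*exp(3*t)/2 + exp(3*t), t^2*exp(3*t) + t*exp(3*t)]
  [-t^2*exp(3*t)/2, -t^2*exp(3*t)/2 + t*exp(3*t), t^2*exp(3*t) - t*exp(3*t) + exp(3*t)]

Strategy: write B = P · J · P⁻¹ where J is a Jordan canonical form, so e^{tB} = P · e^{tJ} · P⁻¹, and e^{tJ} can be computed block-by-block.

B has Jordan form
J =
  [3, 1, 0]
  [0, 3, 1]
  [0, 0, 3]
(up to reordering of blocks).

Per-block formulas:
  For a 3×3 Jordan block J_3(3): exp(t · J_3(3)) = e^(3t)·(I + t·N + (t^2/2)·N^2), where N is the 3×3 nilpotent shift.

After assembling e^{tJ} and conjugating by P, we get:

e^{tB} =
  [-t^2*exp(3*t)/2 + t*exp(3*t) + exp(3*t), -t^2*exp(3*t)/2 + 2*t*exp(3*t), t^2*exp(3*t) - 3*t*exp(3*t)]
  [-t^2*exp(3*t)/2 - t*exp(3*t), -t^2*exp(3*t)/2 + exp(3*t), t^2*exp(3*t) + t*exp(3*t)]
  [-t^2*exp(3*t)/2, -t^2*exp(3*t)/2 + t*exp(3*t), t^2*exp(3*t) - t*exp(3*t) + exp(3*t)]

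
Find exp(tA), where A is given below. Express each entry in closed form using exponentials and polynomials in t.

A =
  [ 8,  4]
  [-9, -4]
e^{tA} =
  [6*t*exp(2*t) + exp(2*t), 4*t*exp(2*t)]
  [-9*t*exp(2*t), -6*t*exp(2*t) + exp(2*t)]

Strategy: write A = P · J · P⁻¹ where J is a Jordan canonical form, so e^{tA} = P · e^{tJ} · P⁻¹, and e^{tJ} can be computed block-by-block.

A has Jordan form
J =
  [2, 1]
  [0, 2]
(up to reordering of blocks).

Per-block formulas:
  For a 2×2 Jordan block J_2(2): exp(t · J_2(2)) = e^(2t)·(I + t·N), where N is the 2×2 nilpotent shift.

After assembling e^{tJ} and conjugating by P, we get:

e^{tA} =
  [6*t*exp(2*t) + exp(2*t), 4*t*exp(2*t)]
  [-9*t*exp(2*t), -6*t*exp(2*t) + exp(2*t)]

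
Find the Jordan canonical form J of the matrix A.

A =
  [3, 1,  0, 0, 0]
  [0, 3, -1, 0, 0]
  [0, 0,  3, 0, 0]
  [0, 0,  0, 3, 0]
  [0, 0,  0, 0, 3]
J_3(3) ⊕ J_1(3) ⊕ J_1(3)

The characteristic polynomial is
  det(x·I − A) = x^5 - 15*x^4 + 90*x^3 - 270*x^2 + 405*x - 243 = (x - 3)^5

Eigenvalues and multiplicities (the geometric multiplicity of λ is n − rank(A − λI), which equals the number of Jordan blocks for λ):
  λ = 3: algebraic multiplicity = 5, geometric multiplicity = 3

Determining the block sizes for each eigenvalue:
  λ = 3: with am = 5 and gm = 3, the partition is not yet determined (e.g. several partitions of 5 into 3 parts exist). Let N = A − (3)·I. Computing rank(N^1) = 2, rank(N^2) = 1, rank(N^3) = 0; the number of blocks of size ≥ j is rank(N^{j−1}) − rank(N^j), giving [3, 1, 1]. So we have 1 block(s) of size 3, 2 block(s) of size 1 → block sizes [3, 1, 1]

Assembling the blocks gives a Jordan form
J =
  [3, 1, 0, 0, 0]
  [0, 3, 1, 0, 0]
  [0, 0, 3, 0, 0]
  [0, 0, 0, 3, 0]
  [0, 0, 0, 0, 3]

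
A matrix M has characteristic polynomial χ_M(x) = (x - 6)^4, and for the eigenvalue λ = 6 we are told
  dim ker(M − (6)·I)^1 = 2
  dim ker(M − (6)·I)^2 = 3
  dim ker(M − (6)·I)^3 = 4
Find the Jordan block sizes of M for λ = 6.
Block sizes for λ = 6: [3, 1]

From the dimensions of kernels of powers, the number of Jordan blocks of size at least j is d_j − d_{j−1} where d_j = dim ker(N^j) (with d_0 = 0). Computing the differences gives [2, 1, 1].
The number of blocks of size exactly k is (#blocks of size ≥ k) − (#blocks of size ≥ k + 1), so the partition is: 1 block(s) of size 1, 1 block(s) of size 3.
In nonincreasing order the block sizes are [3, 1].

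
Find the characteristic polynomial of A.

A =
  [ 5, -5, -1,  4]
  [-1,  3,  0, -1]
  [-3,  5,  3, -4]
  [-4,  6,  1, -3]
x^4 - 8*x^3 + 24*x^2 - 32*x + 16

Expanding det(x·I − A) (e.g. by cofactor expansion or by noting that A is similar to its Jordan form J, which has the same characteristic polynomial as A) gives
  χ_A(x) = x^4 - 8*x^3 + 24*x^2 - 32*x + 16
which factors as (x - 2)^4. The eigenvalues (with algebraic multiplicities) are λ = 2 with multiplicity 4.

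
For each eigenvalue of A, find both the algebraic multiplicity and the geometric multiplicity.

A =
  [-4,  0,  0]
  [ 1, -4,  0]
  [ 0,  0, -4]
λ = -4: alg = 3, geom = 2

Step 1 — factor the characteristic polynomial to read off the algebraic multiplicities:
  χ_A(x) = (x + 4)^3

Step 2 — compute geometric multiplicities via the rank-nullity identity g(λ) = n − rank(A − λI):
  rank(A − (-4)·I) = 1, so dim ker(A − (-4)·I) = n − 1 = 2

Summary:
  λ = -4: algebraic multiplicity = 3, geometric multiplicity = 2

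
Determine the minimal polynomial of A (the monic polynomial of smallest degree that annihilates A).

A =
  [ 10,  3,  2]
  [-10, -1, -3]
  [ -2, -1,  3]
x^3 - 12*x^2 + 48*x - 64

The characteristic polynomial is χ_A(x) = (x - 4)^3, so the eigenvalues are known. The minimal polynomial is
  m_A(x) = Π_λ (x − λ)^{k_λ}
where k_λ is the size of the *largest* Jordan block for λ (equivalently, the smallest k with (A − λI)^k v = 0 for every generalised eigenvector v of λ).

  λ = 4: largest Jordan block has size 3, contributing (x − 4)^3

So m_A(x) = (x - 4)^3 = x^3 - 12*x^2 + 48*x - 64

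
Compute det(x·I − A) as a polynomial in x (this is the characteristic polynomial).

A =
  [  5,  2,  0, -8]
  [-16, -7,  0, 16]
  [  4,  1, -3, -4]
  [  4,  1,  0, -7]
x^4 + 12*x^3 + 54*x^2 + 108*x + 81

Expanding det(x·I − A) (e.g. by cofactor expansion or by noting that A is similar to its Jordan form J, which has the same characteristic polynomial as A) gives
  χ_A(x) = x^4 + 12*x^3 + 54*x^2 + 108*x + 81
which factors as (x + 3)^4. The eigenvalues (with algebraic multiplicities) are λ = -3 with multiplicity 4.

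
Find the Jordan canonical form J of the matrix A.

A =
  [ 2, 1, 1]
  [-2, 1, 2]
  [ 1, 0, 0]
J_3(1)

The characteristic polynomial is
  det(x·I − A) = x^3 - 3*x^2 + 3*x - 1 = (x - 1)^3

Eigenvalues and multiplicities (the geometric multiplicity of λ is n − rank(A − λI), which equals the number of Jordan blocks for λ):
  λ = 1: algebraic multiplicity = 3, geometric multiplicity = 1

Determining the block sizes for each eigenvalue:
  λ = 1: one block (gm = 1), so the single block has size am = 3 → block sizes [3]

Assembling the blocks gives a Jordan form
J =
  [1, 1, 0]
  [0, 1, 1]
  [0, 0, 1]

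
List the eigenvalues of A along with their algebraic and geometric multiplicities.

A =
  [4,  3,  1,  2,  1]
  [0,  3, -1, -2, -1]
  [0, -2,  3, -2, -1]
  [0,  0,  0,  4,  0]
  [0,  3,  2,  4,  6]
λ = 4: alg = 5, geom = 3

Step 1 — factor the characteristic polynomial to read off the algebraic multiplicities:
  χ_A(x) = (x - 4)^5

Step 2 — compute geometric multiplicities via the rank-nullity identity g(λ) = n − rank(A − λI):
  rank(A − (4)·I) = 2, so dim ker(A − (4)·I) = n − 2 = 3

Summary:
  λ = 4: algebraic multiplicity = 5, geometric multiplicity = 3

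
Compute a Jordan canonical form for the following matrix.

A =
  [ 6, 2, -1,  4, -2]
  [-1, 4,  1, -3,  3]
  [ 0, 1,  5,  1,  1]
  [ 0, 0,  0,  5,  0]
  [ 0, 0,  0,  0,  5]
J_3(5) ⊕ J_1(5) ⊕ J_1(5)

The characteristic polynomial is
  det(x·I − A) = x^5 - 25*x^4 + 250*x^3 - 1250*x^2 + 3125*x - 3125 = (x - 5)^5

Eigenvalues and multiplicities (the geometric multiplicity of λ is n − rank(A − λI), which equals the number of Jordan blocks for λ):
  λ = 5: algebraic multiplicity = 5, geometric multiplicity = 3

Determining the block sizes for each eigenvalue:
  λ = 5: with am = 5 and gm = 3, the partition is not yet determined (e.g. several partitions of 5 into 3 parts exist). Let N = A − (5)·I. Computing rank(N^1) = 2, rank(N^2) = 1, rank(N^3) = 0; the number of blocks of size ≥ j is rank(N^{j−1}) − rank(N^j), giving [3, 1, 1]. So we have 1 block(s) of size 3, 2 block(s) of size 1 → block sizes [3, 1, 1]

Assembling the blocks gives a Jordan form
J =
  [5, 1, 0, 0, 0]
  [0, 5, 1, 0, 0]
  [0, 0, 5, 0, 0]
  [0, 0, 0, 5, 0]
  [0, 0, 0, 0, 5]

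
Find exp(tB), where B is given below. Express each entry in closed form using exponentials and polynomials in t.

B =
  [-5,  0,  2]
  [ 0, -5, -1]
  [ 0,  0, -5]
e^{tB} =
  [exp(-5*t), 0, 2*t*exp(-5*t)]
  [0, exp(-5*t), -t*exp(-5*t)]
  [0, 0, exp(-5*t)]

Strategy: write B = P · J · P⁻¹ where J is a Jordan canonical form, so e^{tB} = P · e^{tJ} · P⁻¹, and e^{tJ} can be computed block-by-block.

B has Jordan form
J =
  [-5,  1,  0]
  [ 0, -5,  0]
  [ 0,  0, -5]
(up to reordering of blocks).

Per-block formulas:
  For a 1×1 block at λ = -5: exp(t · [-5]) = [e^(-5t)].
  For a 2×2 Jordan block J_2(-5): exp(t · J_2(-5)) = e^(-5t)·(I + t·N), where N is the 2×2 nilpotent shift.

After assembling e^{tJ} and conjugating by P, we get:

e^{tB} =
  [exp(-5*t), 0, 2*t*exp(-5*t)]
  [0, exp(-5*t), -t*exp(-5*t)]
  [0, 0, exp(-5*t)]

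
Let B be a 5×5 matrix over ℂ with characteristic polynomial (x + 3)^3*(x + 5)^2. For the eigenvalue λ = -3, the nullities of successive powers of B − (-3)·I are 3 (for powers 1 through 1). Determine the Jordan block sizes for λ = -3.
Block sizes for λ = -3: [1, 1, 1]

From the dimensions of kernels of powers, the number of Jordan blocks of size at least j is d_j − d_{j−1} where d_j = dim ker(N^j) (with d_0 = 0). Computing the differences gives [3].
The number of blocks of size exactly k is (#blocks of size ≥ k) − (#blocks of size ≥ k + 1), so the partition is: 3 block(s) of size 1.
In nonincreasing order the block sizes are [1, 1, 1].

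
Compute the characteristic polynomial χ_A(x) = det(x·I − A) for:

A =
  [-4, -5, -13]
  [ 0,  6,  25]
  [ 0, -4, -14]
x^3 + 12*x^2 + 48*x + 64

Expanding det(x·I − A) (e.g. by cofactor expansion or by noting that A is similar to its Jordan form J, which has the same characteristic polynomial as A) gives
  χ_A(x) = x^3 + 12*x^2 + 48*x + 64
which factors as (x + 4)^3. The eigenvalues (with algebraic multiplicities) are λ = -4 with multiplicity 3.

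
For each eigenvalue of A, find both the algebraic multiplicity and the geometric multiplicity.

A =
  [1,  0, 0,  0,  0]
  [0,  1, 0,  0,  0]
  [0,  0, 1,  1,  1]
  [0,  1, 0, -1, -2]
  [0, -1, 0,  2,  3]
λ = 1: alg = 5, geom = 3

Step 1 — factor the characteristic polynomial to read off the algebraic multiplicities:
  χ_A(x) = (x - 1)^5

Step 2 — compute geometric multiplicities via the rank-nullity identity g(λ) = n − rank(A − λI):
  rank(A − (1)·I) = 2, so dim ker(A − (1)·I) = n − 2 = 3

Summary:
  λ = 1: algebraic multiplicity = 5, geometric multiplicity = 3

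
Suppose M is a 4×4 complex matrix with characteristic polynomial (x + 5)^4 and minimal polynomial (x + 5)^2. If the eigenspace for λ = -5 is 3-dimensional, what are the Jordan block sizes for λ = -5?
Block sizes for λ = -5: [2, 1, 1]

Step 1 — from the characteristic polynomial, algebraic multiplicity of λ = -5 is 4. From dim ker(M − (-5)·I) = 3, there are exactly 3 Jordan blocks for λ = -5.
Step 2 — from the minimal polynomial, the factor (x + 5)^2 tells us the largest block for λ = -5 has size 2.
Step 3 — with total size 4, 3 blocks, and largest block 2, the block sizes (in nonincreasing order) are [2, 1, 1].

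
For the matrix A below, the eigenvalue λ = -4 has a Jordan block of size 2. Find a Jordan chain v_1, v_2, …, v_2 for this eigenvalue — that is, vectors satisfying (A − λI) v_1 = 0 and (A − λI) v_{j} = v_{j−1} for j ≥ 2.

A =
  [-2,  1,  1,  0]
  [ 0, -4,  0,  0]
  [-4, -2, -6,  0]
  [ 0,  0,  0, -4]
A Jordan chain for λ = -4 of length 2:
v_1 = (2, 0, -4, 0)ᵀ
v_2 = (1, 0, 0, 0)ᵀ

Let N = A − (-4)·I. We want v_2 with N^2 v_2 = 0 but N^1 v_2 ≠ 0; then v_{j-1} := N · v_j for j = 2, …, 2.

Pick v_2 = (1, 0, 0, 0)ᵀ.
Then v_1 = N · v_2 = (2, 0, -4, 0)ᵀ.

Sanity check: (A − (-4)·I) v_1 = (0, 0, 0, 0)ᵀ = 0. ✓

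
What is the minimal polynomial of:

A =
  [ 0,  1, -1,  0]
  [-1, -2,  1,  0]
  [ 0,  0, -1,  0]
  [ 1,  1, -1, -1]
x^2 + 2*x + 1

The characteristic polynomial is χ_A(x) = (x + 1)^4, so the eigenvalues are known. The minimal polynomial is
  m_A(x) = Π_λ (x − λ)^{k_λ}
where k_λ is the size of the *largest* Jordan block for λ (equivalently, the smallest k with (A − λI)^k v = 0 for every generalised eigenvector v of λ).

  λ = -1: largest Jordan block has size 2, contributing (x + 1)^2

So m_A(x) = (x + 1)^2 = x^2 + 2*x + 1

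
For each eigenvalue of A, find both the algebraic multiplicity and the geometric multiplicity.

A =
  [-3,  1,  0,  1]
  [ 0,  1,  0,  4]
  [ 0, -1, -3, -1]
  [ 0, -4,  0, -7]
λ = -3: alg = 4, geom = 3

Step 1 — factor the characteristic polynomial to read off the algebraic multiplicities:
  χ_A(x) = (x + 3)^4

Step 2 — compute geometric multiplicities via the rank-nullity identity g(λ) = n − rank(A − λI):
  rank(A − (-3)·I) = 1, so dim ker(A − (-3)·I) = n − 1 = 3

Summary:
  λ = -3: algebraic multiplicity = 4, geometric multiplicity = 3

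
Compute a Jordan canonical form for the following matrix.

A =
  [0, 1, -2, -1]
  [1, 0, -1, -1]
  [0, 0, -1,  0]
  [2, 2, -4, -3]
J_3(-1) ⊕ J_1(-1)

The characteristic polynomial is
  det(x·I − A) = x^4 + 4*x^3 + 6*x^2 + 4*x + 1 = (x + 1)^4

Eigenvalues and multiplicities (the geometric multiplicity of λ is n − rank(A − λI), which equals the number of Jordan blocks for λ):
  λ = -1: algebraic multiplicity = 4, geometric multiplicity = 2

Determining the block sizes for each eigenvalue:
  λ = -1: with am = 4 and gm = 2, the partition is not yet determined (e.g. several partitions of 4 into 2 parts exist). Let N = A − (-1)·I. Computing rank(N^1) = 2, rank(N^2) = 1, rank(N^3) = 0; the number of blocks of size ≥ j is rank(N^{j−1}) − rank(N^j), giving [2, 1, 1]. So we have 1 block(s) of size 3, 1 block(s) of size 1 → block sizes [3, 1]

Assembling the blocks gives a Jordan form
J =
  [-1,  1,  0,  0]
  [ 0, -1,  1,  0]
  [ 0,  0, -1,  0]
  [ 0,  0,  0, -1]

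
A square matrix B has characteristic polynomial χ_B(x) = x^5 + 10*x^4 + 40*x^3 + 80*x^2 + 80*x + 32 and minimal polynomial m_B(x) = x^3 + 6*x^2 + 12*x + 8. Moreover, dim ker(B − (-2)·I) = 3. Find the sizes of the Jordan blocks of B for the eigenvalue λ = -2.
Block sizes for λ = -2: [3, 1, 1]

Step 1 — from the characteristic polynomial, algebraic multiplicity of λ = -2 is 5. From dim ker(B − (-2)·I) = 3, there are exactly 3 Jordan blocks for λ = -2.
Step 2 — from the minimal polynomial, the factor (x + 2)^3 tells us the largest block for λ = -2 has size 3.
Step 3 — with total size 5, 3 blocks, and largest block 3, the block sizes (in nonincreasing order) are [3, 1, 1].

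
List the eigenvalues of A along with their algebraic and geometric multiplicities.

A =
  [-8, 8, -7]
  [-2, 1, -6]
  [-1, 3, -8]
λ = -5: alg = 3, geom = 1

Step 1 — factor the characteristic polynomial to read off the algebraic multiplicities:
  χ_A(x) = (x + 5)^3

Step 2 — compute geometric multiplicities via the rank-nullity identity g(λ) = n − rank(A − λI):
  rank(A − (-5)·I) = 2, so dim ker(A − (-5)·I) = n − 2 = 1

Summary:
  λ = -5: algebraic multiplicity = 3, geometric multiplicity = 1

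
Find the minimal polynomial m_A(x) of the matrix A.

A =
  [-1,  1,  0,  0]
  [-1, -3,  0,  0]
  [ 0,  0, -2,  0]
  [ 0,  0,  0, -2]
x^2 + 4*x + 4

The characteristic polynomial is χ_A(x) = (x + 2)^4, so the eigenvalues are known. The minimal polynomial is
  m_A(x) = Π_λ (x − λ)^{k_λ}
where k_λ is the size of the *largest* Jordan block for λ (equivalently, the smallest k with (A − λI)^k v = 0 for every generalised eigenvector v of λ).

  λ = -2: largest Jordan block has size 2, contributing (x + 2)^2

So m_A(x) = (x + 2)^2 = x^2 + 4*x + 4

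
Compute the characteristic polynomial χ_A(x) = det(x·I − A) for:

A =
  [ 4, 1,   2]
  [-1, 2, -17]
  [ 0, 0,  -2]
x^3 - 4*x^2 - 3*x + 18

Expanding det(x·I − A) (e.g. by cofactor expansion or by noting that A is similar to its Jordan form J, which has the same characteristic polynomial as A) gives
  χ_A(x) = x^3 - 4*x^2 - 3*x + 18
which factors as (x - 3)^2*(x + 2). The eigenvalues (with algebraic multiplicities) are λ = -2 with multiplicity 1, λ = 3 with multiplicity 2.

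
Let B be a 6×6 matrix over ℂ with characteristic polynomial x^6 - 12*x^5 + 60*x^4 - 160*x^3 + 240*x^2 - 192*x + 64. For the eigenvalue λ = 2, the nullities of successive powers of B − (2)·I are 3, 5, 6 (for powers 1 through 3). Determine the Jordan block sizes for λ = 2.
Block sizes for λ = 2: [3, 2, 1]

From the dimensions of kernels of powers, the number of Jordan blocks of size at least j is d_j − d_{j−1} where d_j = dim ker(N^j) (with d_0 = 0). Computing the differences gives [3, 2, 1].
The number of blocks of size exactly k is (#blocks of size ≥ k) − (#blocks of size ≥ k + 1), so the partition is: 1 block(s) of size 1, 1 block(s) of size 2, 1 block(s) of size 3.
In nonincreasing order the block sizes are [3, 2, 1].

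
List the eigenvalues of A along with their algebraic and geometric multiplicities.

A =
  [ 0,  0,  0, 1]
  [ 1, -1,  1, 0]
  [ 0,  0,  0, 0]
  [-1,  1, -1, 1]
λ = 0: alg = 4, geom = 2

Step 1 — factor the characteristic polynomial to read off the algebraic multiplicities:
  χ_A(x) = x^4

Step 2 — compute geometric multiplicities via the rank-nullity identity g(λ) = n − rank(A − λI):
  rank(A − (0)·I) = 2, so dim ker(A − (0)·I) = n − 2 = 2

Summary:
  λ = 0: algebraic multiplicity = 4, geometric multiplicity = 2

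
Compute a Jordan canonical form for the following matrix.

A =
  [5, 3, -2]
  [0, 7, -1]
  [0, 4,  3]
J_3(5)

The characteristic polynomial is
  det(x·I − A) = x^3 - 15*x^2 + 75*x - 125 = (x - 5)^3

Eigenvalues and multiplicities (the geometric multiplicity of λ is n − rank(A − λI), which equals the number of Jordan blocks for λ):
  λ = 5: algebraic multiplicity = 3, geometric multiplicity = 1

Determining the block sizes for each eigenvalue:
  λ = 5: one block (gm = 1), so the single block has size am = 3 → block sizes [3]

Assembling the blocks gives a Jordan form
J =
  [5, 1, 0]
  [0, 5, 1]
  [0, 0, 5]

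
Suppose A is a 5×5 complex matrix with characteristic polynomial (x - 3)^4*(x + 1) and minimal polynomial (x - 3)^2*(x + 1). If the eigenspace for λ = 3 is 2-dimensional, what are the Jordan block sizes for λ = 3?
Block sizes for λ = 3: [2, 2]

Step 1 — from the characteristic polynomial, algebraic multiplicity of λ = 3 is 4. From dim ker(A − (3)·I) = 2, there are exactly 2 Jordan blocks for λ = 3.
Step 2 — from the minimal polynomial, the factor (x − 3)^2 tells us the largest block for λ = 3 has size 2.
Step 3 — with total size 4, 2 blocks, and largest block 2, the block sizes (in nonincreasing order) are [2, 2].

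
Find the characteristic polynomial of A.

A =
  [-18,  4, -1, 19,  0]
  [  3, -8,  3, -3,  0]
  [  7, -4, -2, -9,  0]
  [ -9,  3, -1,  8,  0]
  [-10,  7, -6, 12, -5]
x^5 + 25*x^4 + 250*x^3 + 1250*x^2 + 3125*x + 3125

Expanding det(x·I − A) (e.g. by cofactor expansion or by noting that A is similar to its Jordan form J, which has the same characteristic polynomial as A) gives
  χ_A(x) = x^5 + 25*x^4 + 250*x^3 + 1250*x^2 + 3125*x + 3125
which factors as (x + 5)^5. The eigenvalues (with algebraic multiplicities) are λ = -5 with multiplicity 5.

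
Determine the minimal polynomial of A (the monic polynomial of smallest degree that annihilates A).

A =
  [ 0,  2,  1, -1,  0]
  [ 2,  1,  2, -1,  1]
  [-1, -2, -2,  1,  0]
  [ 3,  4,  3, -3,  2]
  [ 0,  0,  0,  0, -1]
x^3 + 3*x^2 + 3*x + 1

The characteristic polynomial is χ_A(x) = (x + 1)^5, so the eigenvalues are known. The minimal polynomial is
  m_A(x) = Π_λ (x − λ)^{k_λ}
where k_λ is the size of the *largest* Jordan block for λ (equivalently, the smallest k with (A − λI)^k v = 0 for every generalised eigenvector v of λ).

  λ = -1: largest Jordan block has size 3, contributing (x + 1)^3

So m_A(x) = (x + 1)^3 = x^3 + 3*x^2 + 3*x + 1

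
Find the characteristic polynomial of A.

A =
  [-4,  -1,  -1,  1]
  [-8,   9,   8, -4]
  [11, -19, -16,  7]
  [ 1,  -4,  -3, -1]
x^4 + 12*x^3 + 54*x^2 + 108*x + 81

Expanding det(x·I − A) (e.g. by cofactor expansion or by noting that A is similar to its Jordan form J, which has the same characteristic polynomial as A) gives
  χ_A(x) = x^4 + 12*x^3 + 54*x^2 + 108*x + 81
which factors as (x + 3)^4. The eigenvalues (with algebraic multiplicities) are λ = -3 with multiplicity 4.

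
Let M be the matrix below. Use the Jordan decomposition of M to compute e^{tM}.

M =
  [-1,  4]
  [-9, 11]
e^{tM} =
  [-6*t*exp(5*t) + exp(5*t), 4*t*exp(5*t)]
  [-9*t*exp(5*t), 6*t*exp(5*t) + exp(5*t)]

Strategy: write M = P · J · P⁻¹ where J is a Jordan canonical form, so e^{tM} = P · e^{tJ} · P⁻¹, and e^{tJ} can be computed block-by-block.

M has Jordan form
J =
  [5, 1]
  [0, 5]
(up to reordering of blocks).

Per-block formulas:
  For a 2×2 Jordan block J_2(5): exp(t · J_2(5)) = e^(5t)·(I + t·N), where N is the 2×2 nilpotent shift.

After assembling e^{tJ} and conjugating by P, we get:

e^{tM} =
  [-6*t*exp(5*t) + exp(5*t), 4*t*exp(5*t)]
  [-9*t*exp(5*t), 6*t*exp(5*t) + exp(5*t)]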